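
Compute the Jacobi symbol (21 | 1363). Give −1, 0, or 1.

-1

Reciprocity: 21 ≡ 1 and 1363 ≡ 3 (mod 4), so (21/1363) = +(1363/21).
Reduce top mod 21: now compute (19/21).
Reciprocity: 19 ≡ 3 and 21 ≡ 1 (mod 4), so (19/21) = +(21/19).
Reduce top mod 19: now compute (2/19).
Pull out 2: since 19 ≡ 3 (mod 8), (2/19) = -1.
Reached (1/19) = 1. Collecting the sign flips along the way, the symbol is -1.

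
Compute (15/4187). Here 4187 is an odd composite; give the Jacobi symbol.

Reciprocity: 15 ≡ 3 and 4187 ≡ 3 (mod 4), so (15/4187) = −(4187/15).
Reduce top mod 15: now compute (2/15).
Pull out 2: since 15 ≡ 7 (mod 8), (2/15) = +1.
Reached (1/15) = 1. Collecting the sign flips along the way, the symbol is -1.

-1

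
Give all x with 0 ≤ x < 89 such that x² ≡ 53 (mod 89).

26, 63

89 ≡ 1 (mod 4), so we find a root by search.
Trying successive values, 26² = 676 ≡ 53 (mod 89). The other root is 89 − 26 = 63.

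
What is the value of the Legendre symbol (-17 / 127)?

First reduce: -17 ≡ 110 (mod 127).
Pull out 2: since 127 ≡ 7 (mod 8), (2/127) = +1.
Reciprocity: 55 ≡ 3 and 127 ≡ 3 (mod 4), so (55/127) = −(127/55).
Reduce top mod 55: now compute (17/55).
Reciprocity: 17 ≡ 1 and 55 ≡ 3 (mod 4), so (17/55) = +(55/17).
Reduce top mod 17: now compute (4/17).
Pull out 2^2: since 17 ≡ 1 (mod 8), (2/17) = +1, so (2/17)^2 = +1.
Reached (1/17) = 1. Collecting the sign flips along the way, the symbol is -1.

-1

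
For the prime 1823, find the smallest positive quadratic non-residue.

(2/1823) = +1, so 2 is a residue.
(3/1823) = +1, so 3 is a residue.
(4/1823) = +1, so 4 is a residue.
(5/1823) = −1, so 5 is the smallest positive non-residue mod 1823.

5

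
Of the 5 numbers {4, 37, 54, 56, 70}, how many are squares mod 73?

(4/73) = +1 → QR.
(37/73) = +1 → QR.
(54/73) = +1 → QR.
(56/73) = -1 → non-residue.
(70/73) = +1 → QR.
Total quadratic residues among the 5: 4.

4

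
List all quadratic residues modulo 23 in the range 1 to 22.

1, 2, 3, 4, 6, 8, 9, 12, 13, 16, 18

Square k = 1,…,11 (k and 23−k give the same square):
1²=1, 2²=4, 3²=9, 4²=16, 5²≡2, 6²≡13, 7²≡3, 8²≡18, 9²≡12, 10²≡8, 11²≡6 (mod 23).
So the quadratic residues mod 23 are {1, 2, 3, 4, 6, 8, 9, 12, 13, 16, 18}.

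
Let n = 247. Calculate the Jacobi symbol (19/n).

0

Reciprocity: 19 ≡ 3 and 247 ≡ 3 (mod 4), so (19/247) = −(247/19).
Reduce top mod 19: now compute (0/19).
Top reduces to 0: gcd > 1, so the symbol is 0.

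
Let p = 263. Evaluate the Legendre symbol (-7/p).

1

Euler's criterion: (-7/263) ≡ 256^131 (mod 263).
256^2 ≡ 49 (mod 263)
256^4 ≡ 34 (mod 263)
256^8 ≡ 104 (mod 263)
256^16 ≡ 33 (mod 263)
256^32 ≡ 37 (mod 263)
256^64 ≡ 54 (mod 263)
256^128 ≡ 23 (mod 263)
256^131 = 256^(128+2+1) ≡ 1 (mod 263).
Result is 1, so (-7/263) = 1.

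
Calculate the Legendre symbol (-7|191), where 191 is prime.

Euler's criterion: (-7/191) ≡ 184^95 (mod 191).
184^2 ≡ 49 (mod 191)
184^4 ≡ 109 (mod 191)
184^8 ≡ 39 (mod 191)
184^16 ≡ 184 (mod 191)
184^32 ≡ 49 (mod 191)
184^64 ≡ 109 (mod 191)
184^95 = 184^(64+16+8+4+2+1) ≡ 1 (mod 191).
Result is 1, so (-7/191) = 1.

1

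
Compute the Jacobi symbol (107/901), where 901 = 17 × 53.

Reciprocity: 107 ≡ 3 and 901 ≡ 1 (mod 4), so (107/901) = +(901/107).
Reduce top mod 107: now compute (45/107).
Reciprocity: 45 ≡ 1 and 107 ≡ 3 (mod 4), so (45/107) = +(107/45).
Reduce top mod 45: now compute (17/45).
Reciprocity: 17 ≡ 1 and 45 ≡ 1 (mod 4), so (17/45) = +(45/17).
Reduce top mod 17: now compute (11/17).
Reciprocity: 11 ≡ 3 and 17 ≡ 1 (mod 4), so (11/17) = +(17/11).
Reduce top mod 11: now compute (6/11).
Pull out 2: since 11 ≡ 3 (mod 8), (2/11) = -1.
Reciprocity: 3 ≡ 3 and 11 ≡ 3 (mod 4), so (3/11) = −(11/3).
Reduce top mod 3: now compute (2/3).
Pull out 2: since 3 ≡ 3 (mod 8), (2/3) = -1.
Reached (1/3) = 1. Collecting the sign flips along the way, the symbol is -1.

-1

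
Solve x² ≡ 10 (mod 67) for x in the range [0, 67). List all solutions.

Since 67 ≡ 3 (mod 4), a square root of 10 is 10^((67+1)/4) = 10^17 mod 67.
Repeated squaring: 10^2≡33, 10^4≡17, 10^8≡21, 10^16≡39 (mod 67).
10^17 = 10^(16+1) ≡ 55 (mod 67).
Check: 55² = 3025 ≡ 10 (mod 67). The two roots are 12 and 55.

12, 55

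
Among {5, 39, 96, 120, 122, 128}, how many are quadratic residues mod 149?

(5/149) = +1 → QR.
(39/149) = +1 → QR.
(96/149) = +1 → QR.
(120/149) = +1 → QR.
(122/149) = -1 → non-residue.
(128/149) = -1 → non-residue.
Total quadratic residues among the 6: 4.

4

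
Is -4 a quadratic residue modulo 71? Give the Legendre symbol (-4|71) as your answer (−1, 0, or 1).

First reduce: -4 ≡ 67 (mod 71).
Reciprocity: 67 ≡ 3 and 71 ≡ 3 (mod 4), so (67/71) = −(71/67).
Reduce top mod 67: now compute (4/67).
Pull out 2^2: since 67 ≡ 3 (mod 8), (2/67) = -1, so (2/67)^2 = +1.
Reached (1/67) = 1. Collecting the sign flips along the way, the symbol is -1.

-1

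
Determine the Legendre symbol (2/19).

Euler's criterion: (2/19) ≡ 2^9 (mod 19).
2^2 ≡ 4 (mod 19)
2^4 ≡ 16 (mod 19)
2^8 ≡ 9 (mod 19)
2^9 = 2^(8+1) ≡ 18 (mod 19).
Result is 18 ≡ −1, so (2/19) = −1.

-1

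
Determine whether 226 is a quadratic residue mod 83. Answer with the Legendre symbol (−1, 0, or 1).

First reduce: 226 ≡ 60 (mod 83).
Pull out 2^2: since 83 ≡ 3 (mod 8), (2/83) = -1, so (2/83)^2 = +1.
Reciprocity: 15 ≡ 3 and 83 ≡ 3 (mod 4), so (15/83) = −(83/15).
Reduce top mod 15: now compute (8/15).
Pull out 2^3: since 15 ≡ 7 (mod 8), (2/15) = +1, so (2/15)^3 = +1.
Reached (1/15) = 1. Collecting the sign flips along the way, the symbol is -1.

-1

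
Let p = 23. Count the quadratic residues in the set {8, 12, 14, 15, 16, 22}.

(8/23) = +1 → QR.
(12/23) = +1 → QR.
(14/23) = -1 → non-residue.
(15/23) = -1 → non-residue.
(16/23) = +1 → QR.
(22/23) = -1 → non-residue.
Total quadratic residues among the 6: 3.

3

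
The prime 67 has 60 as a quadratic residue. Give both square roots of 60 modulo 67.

Since 67 ≡ 3 (mod 4), a square root of 60 is 60^((67+1)/4) = 60^17 mod 67.
Repeated squaring: 60^2≡49, 60^4≡56, 60^8≡54, 60^16≡35 (mod 67).
60^17 = 60^(16+1) ≡ 23 (mod 67).
Check: 23² = 529 ≡ 60 (mod 67). The two roots are 23 and 44.

23, 44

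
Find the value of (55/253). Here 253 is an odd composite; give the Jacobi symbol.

0

Reciprocity: 55 ≡ 3 and 253 ≡ 1 (mod 4), so (55/253) = +(253/55).
Reduce top mod 55: now compute (33/55).
Reciprocity: 33 ≡ 1 and 55 ≡ 3 (mod 4), so (33/55) = +(55/33).
Reduce top mod 33: now compute (22/33).
Pull out 2: since 33 ≡ 1 (mod 8), (2/33) = +1.
Reciprocity: 11 ≡ 3 and 33 ≡ 1 (mod 4), so (11/33) = +(33/11).
Reduce top mod 11: now compute (0/11).
Top reduces to 0: gcd > 1, so the symbol is 0.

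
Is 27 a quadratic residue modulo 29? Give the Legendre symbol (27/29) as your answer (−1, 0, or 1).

Reciprocity: 27 ≡ 3 and 29 ≡ 1 (mod 4), so (27/29) = +(29/27).
Reduce top mod 27: now compute (2/27).
Pull out 2: since 27 ≡ 3 (mod 8), (2/27) = -1.
Reached (1/27) = 1. Collecting the sign flips along the way, the symbol is -1.

-1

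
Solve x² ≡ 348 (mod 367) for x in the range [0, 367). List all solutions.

Since 367 ≡ 3 (mod 4), a square root of 348 is 348^((367+1)/4) = 348^92 mod 367.
Repeated squaring: 348^2≡361, 348^4≡36, 348^8≡195, 348^16≡224, 348^32≡264, 348^64≡333 (mod 367).
348^92 = 348^(64+16+8+4) ≡ 240 (mod 367).
Check: 240² = 57600 ≡ 348 (mod 367). The two roots are 127 and 240.

127, 240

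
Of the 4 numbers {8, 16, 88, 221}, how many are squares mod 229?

(8/229) = -1 → non-residue.
(16/229) = +1 → QR.
(88/229) = -1 → non-residue.
(221/229) = -1 → non-residue.
Total quadratic residues among the 4: 1.

1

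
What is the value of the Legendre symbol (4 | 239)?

Pull out 2^2: since 239 ≡ 7 (mod 8), (2/239) = +1, so (2/239)^2 = +1.
Reached (1/239) = 1. Collecting the sign flips along the way, the symbol is +1.

1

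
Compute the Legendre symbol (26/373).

Pull out 2: since 373 ≡ 5 (mod 8), (2/373) = -1.
Reciprocity: 13 ≡ 1 and 373 ≡ 1 (mod 4), so (13/373) = +(373/13).
Reduce top mod 13: now compute (9/13).
Reciprocity: 9 ≡ 1 and 13 ≡ 1 (mod 4), so (9/13) = +(13/9).
Reduce top mod 9: now compute (4/9).
Pull out 2^2: since 9 ≡ 1 (mod 8), (2/9) = +1, so (2/9)^2 = +1.
Reached (1/9) = 1. Collecting the sign flips along the way, the symbol is -1.

-1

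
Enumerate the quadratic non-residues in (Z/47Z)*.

Square k = 1,…,23 (k and 47−k give the same square):
1²=1, 2²=4, 3²=9, 4²=16, 5²=25, 6²=36, 7²≡2, 8²≡17, 9²≡34, 10²≡6, 11²≡27, 12²≡3, 13²≡28, 14²≡8, 15²≡37, 16²≡21, 17²≡7, 18²≡42, 19²≡32, 20²≡24, 21²≡18, 22²≡14, 23²≡12 (mod 47).
The residues are {1, 2, 3, 4, 6, 7, 8, 9, 12, 14, 16, 17, 18, 21, 24, 25, 27, 28, 32, 34, 36, 37, 42}; the non-residues are the remaining 23 nonzero classes.

5, 10, 11, 13, 15, 19, 20, 22, 23, 26, 29, 30, 31, 33, 35, 38, 39, 40, 41, 43, 44, 45, 46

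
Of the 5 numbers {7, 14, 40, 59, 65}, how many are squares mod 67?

(7/67) = -1 → non-residue.
(14/67) = +1 → QR.
(40/67) = +1 → QR.
(59/67) = +1 → QR.
(65/67) = +1 → QR.
Total quadratic residues among the 5: 4.

4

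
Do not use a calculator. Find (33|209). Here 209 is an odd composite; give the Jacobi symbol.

Reciprocity: 33 ≡ 1 and 209 ≡ 1 (mod 4), so (33/209) = +(209/33).
Reduce top mod 33: now compute (11/33).
Reciprocity: 11 ≡ 3 and 33 ≡ 1 (mod 4), so (11/33) = +(33/11).
Reduce top mod 11: now compute (0/11).
Top reduces to 0: gcd > 1, so the symbol is 0.

0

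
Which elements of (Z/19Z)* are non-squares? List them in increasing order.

2,3,8,10,12,13,14,15,18

Square k = 1,…,9 (k and 19−k give the same square):
1²=1, 2²=4, 3²=9, 4²=16, 5²≡6, 6²≡17, 7²≡11, 8²≡7, 9²≡5 (mod 19).
The residues are {1, 4, 5, 6, 7, 9, 11, 16, 17}; the non-residues are the remaining 9 nonzero classes.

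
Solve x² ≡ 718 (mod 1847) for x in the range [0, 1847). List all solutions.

Since 1847 ≡ 3 (mod 4), a square root of 718 is 718^((1847+1)/4) = 718^462 mod 1847.
Repeated squaring: 718^2≡211, 718^4≡193, 718^8≡309, 718^16≡1284, 718^32≡1132, 718^64≡1453, 718^128≡88, 718^256≡356 (mod 1847).
718^462 = 718^(256+128+64+8+4+2) ≡ 534 (mod 1847).
Check: 534² = 285156 ≡ 718 (mod 1847). The two roots are 534 and 1313.

534, 1313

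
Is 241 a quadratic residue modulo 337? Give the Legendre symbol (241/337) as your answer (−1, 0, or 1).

1

Reciprocity: 241 ≡ 1 and 337 ≡ 1 (mod 4), so (241/337) = +(337/241).
Reduce top mod 241: now compute (96/241).
Pull out 2^5: since 241 ≡ 1 (mod 8), (2/241) = +1, so (2/241)^5 = +1.
Reciprocity: 3 ≡ 3 and 241 ≡ 1 (mod 4), so (3/241) = +(241/3).
Reduce top mod 3: now compute (1/3).
Reached (1/3) = 1. Collecting the sign flips along the way, the symbol is +1.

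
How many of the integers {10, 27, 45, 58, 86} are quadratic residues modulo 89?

(10/89) = +1 → QR.
(27/89) = -1 → non-residue.
(45/89) = +1 → QR.
(58/89) = -1 → non-residue.
(86/89) = -1 → non-residue.
Total quadratic residues among the 5: 2.

2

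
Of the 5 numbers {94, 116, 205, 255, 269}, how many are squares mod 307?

3

(94/307) = +1 → QR.
(116/307) = -1 → non-residue.
(205/307) = -1 → non-residue.
(255/307) = +1 → QR.
(269/307) = +1 → QR.
Total quadratic residues among the 5: 3.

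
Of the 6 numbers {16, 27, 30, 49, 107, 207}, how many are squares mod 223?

(16/223) = +1 → QR.
(27/223) = -1 → non-residue.
(30/223) = +1 → QR.
(49/223) = +1 → QR.
(107/223) = -1 → non-residue.
(207/223) = -1 → non-residue.
Total quadratic residues among the 6: 3.

3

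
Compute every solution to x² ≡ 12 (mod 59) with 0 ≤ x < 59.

22, 37

Since 59 ≡ 3 (mod 4), a square root of 12 is 12^((59+1)/4) = 12^15 mod 59.
Repeated squaring: 12^2≡26, 12^4≡27, 12^8≡21 (mod 59).
12^15 = 12^(8+4+2+1) ≡ 22 (mod 59).
Check: 22² = 484 ≡ 12 (mod 59). The two roots are 22 and 37.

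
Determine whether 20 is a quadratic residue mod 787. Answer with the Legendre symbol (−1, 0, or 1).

-1

Euler's criterion: (20/787) ≡ 20^393 (mod 787).
20^2 ≡ 400 (mod 787)
20^4 ≡ 239 (mod 787)
20^8 ≡ 457 (mod 787)
20^16 ≡ 294 (mod 787)
20^32 ≡ 653 (mod 787)
20^64 ≡ 642 (mod 787)
20^128 ≡ 563 (mod 787)
20^256 ≡ 595 (mod 787)
20^393 = 20^(256+128+8+1) ≡ 786 (mod 787).
Result is 786 ≡ −1, so (20/787) = −1.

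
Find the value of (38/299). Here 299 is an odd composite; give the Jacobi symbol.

Pull out 2: since 299 ≡ 3 (mod 8), (2/299) = -1.
Reciprocity: 19 ≡ 3 and 299 ≡ 3 (mod 4), so (19/299) = −(299/19).
Reduce top mod 19: now compute (14/19).
Pull out 2: since 19 ≡ 3 (mod 8), (2/19) = -1.
Reciprocity: 7 ≡ 3 and 19 ≡ 3 (mod 4), so (7/19) = −(19/7).
Reduce top mod 7: now compute (5/7).
Reciprocity: 5 ≡ 1 and 7 ≡ 3 (mod 4), so (5/7) = +(7/5).
Reduce top mod 5: now compute (2/5).
Pull out 2: since 5 ≡ 5 (mod 8), (2/5) = -1.
Reached (1/5) = 1. Collecting the sign flips along the way, the symbol is -1.

-1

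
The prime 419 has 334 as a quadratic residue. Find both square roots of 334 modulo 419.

Since 419 ≡ 3 (mod 4), a square root of 334 is 334^((419+1)/4) = 334^105 mod 419.
Repeated squaring: 334^2≡102, 334^4≡348, 334^8≡13, 334^16≡169, 334^32≡69, 334^64≡152 (mod 419).
334^105 = 334^(64+32+8+1) ≡ 300 (mod 419).
Check: 300² = 90000 ≡ 334 (mod 419). The two roots are 119 and 300.

119, 300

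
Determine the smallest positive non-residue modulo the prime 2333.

2

(2/2333) = −1, so 2 is the smallest positive non-residue mod 2333.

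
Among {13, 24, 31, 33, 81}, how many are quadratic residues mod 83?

(13/83) = -1 → non-residue.
(24/83) = -1 → non-residue.
(31/83) = +1 → QR.
(33/83) = +1 → QR.
(81/83) = +1 → QR.
Total quadratic residues among the 5: 3.

3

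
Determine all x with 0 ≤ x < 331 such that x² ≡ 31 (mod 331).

Since 331 ≡ 3 (mod 4), a square root of 31 is 31^((331+1)/4) = 31^83 mod 331.
Repeated squaring: 31^2≡299, 31^4≡31, 31^8≡299, 31^16≡31, 31^32≡299, 31^64≡31 (mod 331).
31^83 = 31^(64+16+2+1) ≡ 299 (mod 331).
Check: 299² = 89401 ≡ 31 (mod 331). The two roots are 32 and 299.

32, 299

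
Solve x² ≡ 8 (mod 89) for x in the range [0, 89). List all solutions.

89 ≡ 1 (mod 4), so we find a root by search.
Trying successive values, 39² = 1521 ≡ 8 (mod 89). The other root is 89 − 39 = 50.

39, 50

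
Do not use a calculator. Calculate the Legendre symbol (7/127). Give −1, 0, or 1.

-1

Reciprocity: 7 ≡ 3 and 127 ≡ 3 (mod 4), so (7/127) = −(127/7).
Reduce top mod 7: now compute (1/7).
Reached (1/7) = 1. Collecting the sign flips along the way, the symbol is -1.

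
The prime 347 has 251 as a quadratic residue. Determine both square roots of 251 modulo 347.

Since 347 ≡ 3 (mod 4), a square root of 251 is 251^((347+1)/4) = 251^87 mod 347.
Repeated squaring: 251^2≡194, 251^4≡160, 251^8≡269, 251^16≡185, 251^32≡219, 251^64≡75 (mod 347).
251^87 = 251^(64+16+4+2+1) ≡ 61 (mod 347).
Check: 61² = 3721 ≡ 251 (mod 347). The two roots are 61 and 286.

61, 286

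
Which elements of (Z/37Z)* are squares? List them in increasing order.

1, 3, 4, 7, 9, 10, 11, 12, 16, 21, 25, 26, 27, 28, 30, 33, 34, 36

Square k = 1,…,18 (k and 37−k give the same square):
1²=1, 2²=4, 3²=9, 4²=16, 5²=25, 6²=36, 7²≡12, 8²≡27, 9²≡7, 10²≡26, 11²≡10, 12²≡33, 13²≡21, 14²≡11, 15²≡3, 16²≡34, 17²≡30, 18²≡28 (mod 37).
So the quadratic residues mod 37 are {1, 3, 4, 7, 9, 10, 11, 12, 16, 21, 25, 26, 27, 28, 30, 33, 34, 36}.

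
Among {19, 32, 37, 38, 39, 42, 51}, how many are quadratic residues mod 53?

3

(19/53) = -1 → non-residue.
(32/53) = -1 → non-residue.
(37/53) = +1 → QR.
(38/53) = +1 → QR.
(39/53) = -1 → non-residue.
(42/53) = +1 → QR.
(51/53) = -1 → non-residue.
Total quadratic residues among the 7: 3.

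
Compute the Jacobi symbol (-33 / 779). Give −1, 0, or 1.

First reduce: -33 ≡ 746 (mod 779).
Pull out 2: since 779 ≡ 3 (mod 8), (2/779) = -1.
Reciprocity: 373 ≡ 1 and 779 ≡ 3 (mod 4), so (373/779) = +(779/373).
Reduce top mod 373: now compute (33/373).
Reciprocity: 33 ≡ 1 and 373 ≡ 1 (mod 4), so (33/373) = +(373/33).
Reduce top mod 33: now compute (10/33).
Pull out 2: since 33 ≡ 1 (mod 8), (2/33) = +1.
Reciprocity: 5 ≡ 1 and 33 ≡ 1 (mod 4), so (5/33) = +(33/5).
Reduce top mod 5: now compute (3/5).
Reciprocity: 3 ≡ 3 and 5 ≡ 1 (mod 4), so (3/5) = +(5/3).
Reduce top mod 3: now compute (2/3).
Pull out 2: since 3 ≡ 3 (mod 8), (2/3) = -1.
Reached (1/3) = 1. Collecting the sign flips along the way, the symbol is +1.

1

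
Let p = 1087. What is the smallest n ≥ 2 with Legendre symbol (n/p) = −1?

(2/1087) = +1, so 2 is a residue.
(3/1087) = −1, so 3 is the smallest positive non-residue mod 1087.

3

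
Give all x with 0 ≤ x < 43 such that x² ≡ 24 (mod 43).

14, 29

Since 43 ≡ 3 (mod 4), a square root of 24 is 24^((43+1)/4) = 24^11 mod 43.
Repeated squaring: 24^2≡17, 24^4≡31, 24^8≡15 (mod 43).
24^11 = 24^(8+2+1) ≡ 14 (mod 43).
Check: 14² = 196 ≡ 24 (mod 43). The two roots are 14 and 29.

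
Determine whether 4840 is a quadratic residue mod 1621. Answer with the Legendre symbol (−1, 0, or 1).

First reduce: 4840 ≡ 1598 (mod 1621).
Pull out 2: since 1621 ≡ 5 (mod 8), (2/1621) = -1.
Reciprocity: 799 ≡ 3 and 1621 ≡ 1 (mod 4), so (799/1621) = +(1621/799).
Reduce top mod 799: now compute (23/799).
Reciprocity: 23 ≡ 3 and 799 ≡ 3 (mod 4), so (23/799) = −(799/23).
Reduce top mod 23: now compute (17/23).
Reciprocity: 17 ≡ 1 and 23 ≡ 3 (mod 4), so (17/23) = +(23/17).
Reduce top mod 17: now compute (6/17).
Pull out 2: since 17 ≡ 1 (mod 8), (2/17) = +1.
Reciprocity: 3 ≡ 3 and 17 ≡ 1 (mod 4), so (3/17) = +(17/3).
Reduce top mod 3: now compute (2/3).
Pull out 2: since 3 ≡ 3 (mod 8), (2/3) = -1.
Reached (1/3) = 1. Collecting the sign flips along the way, the symbol is -1.

-1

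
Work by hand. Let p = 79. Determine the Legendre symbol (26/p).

1

Pull out 2: since 79 ≡ 7 (mod 8), (2/79) = +1.
Reciprocity: 13 ≡ 1 and 79 ≡ 3 (mod 4), so (13/79) = +(79/13).
Reduce top mod 13: now compute (1/13).
Reached (1/13) = 1. Collecting the sign flips along the way, the symbol is +1.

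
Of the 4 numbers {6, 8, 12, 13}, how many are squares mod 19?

(6/19) = +1 → QR.
(8/19) = -1 → non-residue.
(12/19) = -1 → non-residue.
(13/19) = -1 → non-residue.
Total quadratic residues among the 4: 1.

1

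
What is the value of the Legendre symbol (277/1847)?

1

Reciprocity: 277 ≡ 1 and 1847 ≡ 3 (mod 4), so (277/1847) = +(1847/277).
Reduce top mod 277: now compute (185/277).
Reciprocity: 185 ≡ 1 and 277 ≡ 1 (mod 4), so (185/277) = +(277/185).
Reduce top mod 185: now compute (92/185).
Pull out 2^2: since 185 ≡ 1 (mod 8), (2/185) = +1, so (2/185)^2 = +1.
Reciprocity: 23 ≡ 3 and 185 ≡ 1 (mod 4), so (23/185) = +(185/23).
Reduce top mod 23: now compute (1/23).
Reached (1/23) = 1. Collecting the sign flips along the way, the symbol is +1.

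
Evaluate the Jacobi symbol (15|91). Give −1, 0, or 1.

-1

Reciprocity: 15 ≡ 3 and 91 ≡ 3 (mod 4), so (15/91) = −(91/15).
Reduce top mod 15: now compute (1/15).
Reached (1/15) = 1. Collecting the sign flips along the way, the symbol is -1.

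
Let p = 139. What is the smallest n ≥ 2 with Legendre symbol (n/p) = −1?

2

(2/139) = −1, so 2 is the smallest positive non-residue mod 139.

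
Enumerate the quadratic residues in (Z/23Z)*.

Square k = 1,…,11 (k and 23−k give the same square):
1²=1, 2²=4, 3²=9, 4²=16, 5²≡2, 6²≡13, 7²≡3, 8²≡18, 9²≡12, 10²≡8, 11²≡6 (mod 23).
So the quadratic residues mod 23 are {1, 2, 3, 4, 6, 8, 9, 12, 13, 16, 18}.

1,2,3,4,6,8,9,12,13,16,18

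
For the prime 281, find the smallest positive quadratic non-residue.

(2/281) = +1, so 2 is a residue.
(3/281) = −1, so 3 is the smallest positive non-residue mod 281.

3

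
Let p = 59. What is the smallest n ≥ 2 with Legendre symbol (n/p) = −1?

2

(2/59) = −1, so 2 is the smallest positive non-residue mod 59.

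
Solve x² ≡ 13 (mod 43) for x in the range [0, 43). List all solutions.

20, 23

Since 43 ≡ 3 (mod 4), a square root of 13 is 13^((43+1)/4) = 13^11 mod 43.
Repeated squaring: 13^2≡40, 13^4≡9, 13^8≡38 (mod 43).
13^11 = 13^(8+2+1) ≡ 23 (mod 43).
Check: 23² = 529 ≡ 13 (mod 43). The two roots are 20 and 23.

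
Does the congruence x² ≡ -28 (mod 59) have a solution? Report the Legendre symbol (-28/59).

-1

First reduce: -28 ≡ 31 (mod 59).
Reciprocity: 31 ≡ 3 and 59 ≡ 3 (mod 4), so (31/59) = −(59/31).
Reduce top mod 31: now compute (28/31).
Pull out 2^2: since 31 ≡ 7 (mod 8), (2/31) = +1, so (2/31)^2 = +1.
Reciprocity: 7 ≡ 3 and 31 ≡ 3 (mod 4), so (7/31) = −(31/7).
Reduce top mod 7: now compute (3/7).
Reciprocity: 3 ≡ 3 and 7 ≡ 3 (mod 4), so (3/7) = −(7/3).
Reduce top mod 3: now compute (1/3).
Reached (1/3) = 1. Collecting the sign flips along the way, the symbol is -1.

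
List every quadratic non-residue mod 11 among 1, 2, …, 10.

2,6,7,8,10

Square k = 1,…,5 (k and 11−k give the same square):
1²=1, 2²=4, 3²=9, 4²≡5, 5²≡3 (mod 11).
The residues are {1, 3, 4, 5, 9}; the non-residues are the remaining 5 nonzero classes.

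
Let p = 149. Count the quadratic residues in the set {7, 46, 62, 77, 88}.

3

(7/149) = +1 → QR.
(46/149) = +1 → QR.
(62/149) = -1 → non-residue.
(77/149) = -1 → non-residue.
(88/149) = +1 → QR.
Total quadratic residues among the 5: 3.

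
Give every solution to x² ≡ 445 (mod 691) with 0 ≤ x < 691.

Since 691 ≡ 3 (mod 4), a square root of 445 is 445^((691+1)/4) = 445^173 mod 691.
Repeated squaring: 445^2≡399, 445^4≡271, 445^8≡195, 445^16≡20, 445^32≡400, 445^64≡379, 445^128≡604 (mod 691).
445^173 = 445^(128+32+8+4+1) ≡ 329 (mod 691).
Check: 329² = 108241 ≡ 445 (mod 691). The two roots are 329 and 362.

329, 362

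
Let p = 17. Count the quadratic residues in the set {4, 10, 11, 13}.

2

(4/17) = +1 → QR.
(10/17) = -1 → non-residue.
(11/17) = -1 → non-residue.
(13/17) = +1 → QR.
Total quadratic residues among the 4: 2.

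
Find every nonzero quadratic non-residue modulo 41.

3 6 7 11 12 13 14 15 17 19 22 24 26 27 28 29 30 34 35 38

Square k = 1,…,20 (k and 41−k give the same square):
1²=1, 2²=4, 3²=9, 4²=16, 5²=25, 6²=36, 7²≡8, 8²≡23, 9²≡40, 10²≡18, 11²≡39, 12²≡21, 13²≡5, 14²≡32, 15²≡20, 16²≡10, 17²≡2, 18²≡37, 19²≡33, 20²≡31 (mod 41).
The residues are {1, 2, 4, 5, 8, 9, 10, 16, 18, 20, 21, 23, 25, 31, 32, 33, 36, 37, 39, 40}; the non-residues are the remaining 20 nonzero classes.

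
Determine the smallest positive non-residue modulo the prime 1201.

(2/1201) = +1, so 2 is a residue.
(3/1201) = +1, so 3 is a residue.
(4/1201) = +1, so 4 is a residue.
(5/1201) = +1, so 5 is a residue.
(6/1201) = +1, so 6 is a residue.
(7/1201) = +1, so 7 is a residue.
(8/1201) = +1, so 8 is a residue.
(9/1201) = +1, so 9 is a residue.
(10/1201) = +1, so 10 is a residue.
(11/1201) = −1, so 11 is the smallest positive non-residue mod 1201.

11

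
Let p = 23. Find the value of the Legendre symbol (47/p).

1

First reduce: 47 ≡ 1 (mod 23).
Reached (1/23) = 1. Collecting the sign flips along the way, the symbol is +1.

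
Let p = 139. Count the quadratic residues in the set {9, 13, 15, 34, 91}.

(9/139) = +1 → QR.
(13/139) = +1 → QR.
(15/139) = -1 → non-residue.
(34/139) = +1 → QR.
(91/139) = +1 → QR.
Total quadratic residues among the 5: 4.

4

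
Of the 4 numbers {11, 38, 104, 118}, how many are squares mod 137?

(11/137) = +1 → QR.
(38/137) = +1 → QR.
(104/137) = -1 → non-residue.
(118/137) = +1 → QR.
Total quadratic residues among the 4: 3.

3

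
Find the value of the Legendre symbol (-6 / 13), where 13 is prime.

First reduce: -6 ≡ 7 (mod 13).
Reciprocity: 7 ≡ 3 and 13 ≡ 1 (mod 4), so (7/13) = +(13/7).
Reduce top mod 7: now compute (6/7).
Pull out 2: since 7 ≡ 7 (mod 8), (2/7) = +1.
Reciprocity: 3 ≡ 3 and 7 ≡ 3 (mod 4), so (3/7) = −(7/3).
Reduce top mod 3: now compute (1/3).
Reached (1/3) = 1. Collecting the sign flips along the way, the symbol is -1.

-1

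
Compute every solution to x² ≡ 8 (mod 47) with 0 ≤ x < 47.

14, 33

Since 47 ≡ 3 (mod 4), a square root of 8 is 8^((47+1)/4) = 8^12 mod 47.
Repeated squaring: 8^2≡17, 8^4≡7, 8^8≡2 (mod 47).
8^12 = 8^(8+4) ≡ 14 (mod 47).
Check: 14² = 196 ≡ 8 (mod 47). The two roots are 14 and 33.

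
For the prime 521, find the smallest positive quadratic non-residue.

(2/521) = +1, so 2 is a residue.
(3/521) = −1, so 3 is the smallest positive non-residue mod 521.

3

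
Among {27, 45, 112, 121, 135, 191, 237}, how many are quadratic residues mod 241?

6

(27/241) = +1 → QR.
(45/241) = +1 → QR.
(112/241) = -1 → non-residue.
(121/241) = +1 → QR.
(135/241) = +1 → QR.
(191/241) = +1 → QR.
(237/241) = +1 → QR.
Total quadratic residues among the 7: 6.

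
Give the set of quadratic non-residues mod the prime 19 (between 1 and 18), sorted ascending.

2, 3, 8, 10, 12, 13, 14, 15, 18

Square k = 1,…,9 (k and 19−k give the same square):
1²=1, 2²=4, 3²=9, 4²=16, 5²≡6, 6²≡17, 7²≡11, 8²≡7, 9²≡5 (mod 19).
The residues are {1, 4, 5, 6, 7, 9, 11, 16, 17}; the non-residues are the remaining 9 nonzero classes.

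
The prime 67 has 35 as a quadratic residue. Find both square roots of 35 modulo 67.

13, 54

Since 67 ≡ 3 (mod 4), a square root of 35 is 35^((67+1)/4) = 35^17 mod 67.
Repeated squaring: 35^2≡19, 35^4≡26, 35^8≡6, 35^16≡36 (mod 67).
35^17 = 35^(16+1) ≡ 54 (mod 67).
Check: 54² = 2916 ≡ 35 (mod 67). The two roots are 13 and 54.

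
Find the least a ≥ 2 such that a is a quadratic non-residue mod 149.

2

(2/149) = −1, so 2 is the smallest positive non-residue mod 149.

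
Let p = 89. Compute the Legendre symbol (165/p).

Euler's criterion: (165/89) ≡ 76^44 (mod 89).
76^2 ≡ 80 (mod 89)
76^4 ≡ 81 (mod 89)
76^8 ≡ 64 (mod 89)
76^16 ≡ 2 (mod 89)
76^32 ≡ 4 (mod 89)
76^44 = 76^(32+8+4) ≡ 88 (mod 89).
Result is 88 ≡ −1, so (165/89) = −1.

-1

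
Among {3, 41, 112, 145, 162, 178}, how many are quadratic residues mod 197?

3

(3/197) = -1 → non-residue.
(41/197) = +1 → QR.
(112/197) = +1 → QR.
(145/197) = -1 → non-residue.
(162/197) = -1 → non-residue.
(178/197) = +1 → QR.
Total quadratic residues among the 6: 3.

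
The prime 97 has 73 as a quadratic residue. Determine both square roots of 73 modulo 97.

97 ≡ 1 (mod 4), so we find a root by search.
Trying successive values, 48² = 2304 ≡ 73 (mod 97). The other root is 97 − 48 = 49.

48, 49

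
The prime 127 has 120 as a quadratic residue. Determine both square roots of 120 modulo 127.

Since 127 ≡ 3 (mod 4), a square root of 120 is 120^((127+1)/4) = 120^32 mod 127.
Repeated squaring: 120^2≡49, 120^4≡115, 120^8≡17, 120^16≡35, 120^32≡82 (mod 127).
120^32 = 120^(32) ≡ 82 (mod 127).
Check: 82² = 6724 ≡ 120 (mod 127). The two roots are 45 and 82.

45, 82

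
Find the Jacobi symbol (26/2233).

1

Pull out 2: since 2233 ≡ 1 (mod 8), (2/2233) = +1.
Reciprocity: 13 ≡ 1 and 2233 ≡ 1 (mod 4), so (13/2233) = +(2233/13).
Reduce top mod 13: now compute (10/13).
Pull out 2: since 13 ≡ 5 (mod 8), (2/13) = -1.
Reciprocity: 5 ≡ 1 and 13 ≡ 1 (mod 4), so (5/13) = +(13/5).
Reduce top mod 5: now compute (3/5).
Reciprocity: 3 ≡ 3 and 5 ≡ 1 (mod 4), so (3/5) = +(5/3).
Reduce top mod 3: now compute (2/3).
Pull out 2: since 3 ≡ 3 (mod 8), (2/3) = -1.
Reached (1/3) = 1. Collecting the sign flips along the way, the symbol is +1.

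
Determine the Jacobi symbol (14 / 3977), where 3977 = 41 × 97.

1

Pull out 2: since 3977 ≡ 1 (mod 8), (2/3977) = +1.
Reciprocity: 7 ≡ 3 and 3977 ≡ 1 (mod 4), so (7/3977) = +(3977/7).
Reduce top mod 7: now compute (1/7).
Reached (1/7) = 1. Collecting the sign flips along the way, the symbol is +1.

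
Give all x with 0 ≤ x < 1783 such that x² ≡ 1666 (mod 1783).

420, 1363

Since 1783 ≡ 3 (mod 4), a square root of 1666 is 1666^((1783+1)/4) = 1666^446 mod 1783.
Repeated squaring: 1666^2≡1208, 1666^4≡770, 1666^8≡944, 1666^16≡1419, 1666^32≡554, 1666^64≡240, 1666^128≡544, 1666^256≡1741 (mod 1783).
1666^446 = 1666^(256+128+32+16+8+4+2) ≡ 420 (mod 1783).
Check: 420² = 176400 ≡ 1666 (mod 1783). The two roots are 420 and 1363.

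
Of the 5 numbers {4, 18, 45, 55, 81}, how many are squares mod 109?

(4/109) = +1 → QR.
(18/109) = -1 → non-residue.
(45/109) = +1 → QR.
(55/109) = -1 → non-residue.
(81/109) = +1 → QR.
Total quadratic residues among the 5: 3.

3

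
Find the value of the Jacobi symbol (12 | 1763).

Pull out 2^2: since 1763 ≡ 3 (mod 8), (2/1763) = -1, so (2/1763)^2 = +1.
Reciprocity: 3 ≡ 3 and 1763 ≡ 3 (mod 4), so (3/1763) = −(1763/3).
Reduce top mod 3: now compute (2/3).
Pull out 2: since 3 ≡ 3 (mod 8), (2/3) = -1.
Reached (1/3) = 1. Collecting the sign flips along the way, the symbol is +1.

1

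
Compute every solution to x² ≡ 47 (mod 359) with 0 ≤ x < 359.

Since 359 ≡ 3 (mod 4), a square root of 47 is 47^((359+1)/4) = 47^90 mod 359.
Repeated squaring: 47^2≡55, 47^4≡153, 47^8≡74, 47^16≡91, 47^32≡24, 47^64≡217 (mod 359).
47^90 = 47^(64+16+8+2) ≡ 242 (mod 359).
Check: 242² = 58564 ≡ 47 (mod 359). The two roots are 117 and 242.

117, 242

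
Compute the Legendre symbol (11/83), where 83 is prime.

1

Reciprocity: 11 ≡ 3 and 83 ≡ 3 (mod 4), so (11/83) = −(83/11).
Reduce top mod 11: now compute (6/11).
Pull out 2: since 11 ≡ 3 (mod 8), (2/11) = -1.
Reciprocity: 3 ≡ 3 and 11 ≡ 3 (mod 4), so (3/11) = −(11/3).
Reduce top mod 3: now compute (2/3).
Pull out 2: since 3 ≡ 3 (mod 8), (2/3) = -1.
Reached (1/3) = 1. Collecting the sign flips along the way, the symbol is +1.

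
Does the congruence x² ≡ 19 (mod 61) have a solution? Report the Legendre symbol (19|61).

1

Reciprocity: 19 ≡ 3 and 61 ≡ 1 (mod 4), so (19/61) = +(61/19).
Reduce top mod 19: now compute (4/19).
Pull out 2^2: since 19 ≡ 3 (mod 8), (2/19) = -1, so (2/19)^2 = +1.
Reached (1/19) = 1. Collecting the sign flips along the way, the symbol is +1.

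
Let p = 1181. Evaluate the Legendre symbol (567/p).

Reciprocity: 567 ≡ 3 and 1181 ≡ 1 (mod 4), so (567/1181) = +(1181/567).
Reduce top mod 567: now compute (47/567).
Reciprocity: 47 ≡ 3 and 567 ≡ 3 (mod 4), so (47/567) = −(567/47).
Reduce top mod 47: now compute (3/47).
Reciprocity: 3 ≡ 3 and 47 ≡ 3 (mod 4), so (3/47) = −(47/3).
Reduce top mod 3: now compute (2/3).
Pull out 2: since 3 ≡ 3 (mod 8), (2/3) = -1.
Reached (1/3) = 1. Collecting the sign flips along the way, the symbol is -1.

-1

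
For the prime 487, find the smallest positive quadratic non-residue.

(2/487) = +1, so 2 is a residue.
(3/487) = −1, so 3 is the smallest positive non-residue mod 487.

3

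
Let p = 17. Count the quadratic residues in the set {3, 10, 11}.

(3/17) = -1 → non-residue.
(10/17) = -1 → non-residue.
(11/17) = -1 → non-residue.
Total quadratic residues among the 3: 0.

0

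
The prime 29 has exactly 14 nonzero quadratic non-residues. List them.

2,3,8,10,11,12,14,15,17,18,19,21,26,27

Square k = 1,…,14 (k and 29−k give the same square):
1²=1, 2²=4, 3²=9, 4²=16, 5²=25, 6²≡7, 7²≡20, 8²≡6, 9²≡23, 10²≡13, 11²≡5, 12²≡28, 13²≡24, 14²≡22 (mod 29).
The residues are {1, 4, 5, 6, 7, 9, 13, 16, 20, 22, 23, 24, 25, 28}; the non-residues are the remaining 14 nonzero classes.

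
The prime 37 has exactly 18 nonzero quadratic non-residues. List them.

2, 5, 6, 8, 13, 14, 15, 17, 18, 19, 20, 22, 23, 24, 29, 31, 32, 35

Square k = 1,…,18 (k and 37−k give the same square):
1²=1, 2²=4, 3²=9, 4²=16, 5²=25, 6²=36, 7²≡12, 8²≡27, 9²≡7, 10²≡26, 11²≡10, 12²≡33, 13²≡21, 14²≡11, 15²≡3, 16²≡34, 17²≡30, 18²≡28 (mod 37).
The residues are {1, 3, 4, 7, 9, 10, 11, 12, 16, 21, 25, 26, 27, 28, 30, 33, 34, 36}; the non-residues are the remaining 18 nonzero classes.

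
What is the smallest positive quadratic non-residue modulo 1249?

7

(2/1249) = +1, so 2 is a residue.
(3/1249) = +1, so 3 is a residue.
(4/1249) = +1, so 4 is a residue.
(5/1249) = +1, so 5 is a residue.
(6/1249) = +1, so 6 is a residue.
(7/1249) = −1, so 7 is the smallest positive non-residue mod 1249.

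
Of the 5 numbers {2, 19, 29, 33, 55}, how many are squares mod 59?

(2/59) = -1 → non-residue.
(19/59) = +1 → QR.
(29/59) = +1 → QR.
(33/59) = -1 → non-residue.
(55/59) = -1 → non-residue.
Total quadratic residues among the 5: 2.

2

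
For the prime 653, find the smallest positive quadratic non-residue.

(2/653) = −1, so 2 is the smallest positive non-residue mod 653.

2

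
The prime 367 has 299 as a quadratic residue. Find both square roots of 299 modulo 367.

63, 304

Since 367 ≡ 3 (mod 4), a square root of 299 is 299^((367+1)/4) = 299^92 mod 367.
Repeated squaring: 299^2≡220, 299^4≡323, 299^8≡101, 299^16≡292, 299^32≡120, 299^64≡87 (mod 367).
299^92 = 299^(64+16+8+4) ≡ 63 (mod 367).
Check: 63² = 3969 ≡ 299 (mod 367). The two roots are 63 and 304.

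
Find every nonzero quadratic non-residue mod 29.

Square k = 1,…,14 (k and 29−k give the same square):
1²=1, 2²=4, 3²=9, 4²=16, 5²=25, 6²≡7, 7²≡20, 8²≡6, 9²≡23, 10²≡13, 11²≡5, 12²≡28, 13²≡24, 14²≡22 (mod 29).
The residues are {1, 4, 5, 6, 7, 9, 13, 16, 20, 22, 23, 24, 25, 28}; the non-residues are the remaining 14 nonzero classes.

2,3,8,10,11,12,14,15,17,18,19,21,26,27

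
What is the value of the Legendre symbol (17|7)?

-1

First reduce: 17 ≡ 3 (mod 7).
Reciprocity: 3 ≡ 3 and 7 ≡ 3 (mod 4), so (3/7) = −(7/3).
Reduce top mod 3: now compute (1/3).
Reached (1/3) = 1. Collecting the sign flips along the way, the symbol is -1.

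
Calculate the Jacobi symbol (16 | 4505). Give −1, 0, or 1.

Pull out 2^4: since 4505 ≡ 1 (mod 8), (2/4505) = +1, so (2/4505)^4 = +1.
Reached (1/4505) = 1. Collecting the sign flips along the way, the symbol is +1.

1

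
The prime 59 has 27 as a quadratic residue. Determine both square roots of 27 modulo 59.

26, 33

Since 59 ≡ 3 (mod 4), a square root of 27 is 27^((59+1)/4) = 27^15 mod 59.
Repeated squaring: 27^2≡21, 27^4≡28, 27^8≡17 (mod 59).
27^15 = 27^(8+4+2+1) ≡ 26 (mod 59).
Check: 26² = 676 ≡ 27 (mod 59). The two roots are 26 and 33.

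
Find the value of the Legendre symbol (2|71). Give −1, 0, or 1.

1

Euler's criterion: (2/71) ≡ 2^35 (mod 71).
2^2 ≡ 4 (mod 71)
2^4 ≡ 16 (mod 71)
2^8 ≡ 43 (mod 71)
2^16 ≡ 3 (mod 71)
2^32 ≡ 9 (mod 71)
2^35 = 2^(32+2+1) ≡ 1 (mod 71).
Result is 1, so (2/71) = 1.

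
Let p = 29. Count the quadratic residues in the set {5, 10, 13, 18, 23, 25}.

(5/29) = +1 → QR.
(10/29) = -1 → non-residue.
(13/29) = +1 → QR.
(18/29) = -1 → non-residue.
(23/29) = +1 → QR.
(25/29) = +1 → QR.
Total quadratic residues among the 6: 4.

4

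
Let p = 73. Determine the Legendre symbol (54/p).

1

Euler's criterion: (54/73) ≡ 54^36 (mod 73).
54^2 ≡ 69 (mod 73)
54^4 ≡ 16 (mod 73)
54^8 ≡ 37 (mod 73)
54^16 ≡ 55 (mod 73)
54^32 ≡ 32 (mod 73)
54^36 = 54^(32+4) ≡ 1 (mod 73).
Result is 1, so (54/73) = 1.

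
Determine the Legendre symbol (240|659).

1

Pull out 2^4: since 659 ≡ 3 (mod 8), (2/659) = -1, so (2/659)^4 = +1.
Reciprocity: 15 ≡ 3 and 659 ≡ 3 (mod 4), so (15/659) = −(659/15).
Reduce top mod 15: now compute (14/15).
Pull out 2: since 15 ≡ 7 (mod 8), (2/15) = +1.
Reciprocity: 7 ≡ 3 and 15 ≡ 3 (mod 4), so (7/15) = −(15/7).
Reduce top mod 7: now compute (1/7).
Reached (1/7) = 1. Collecting the sign flips along the way, the symbol is +1.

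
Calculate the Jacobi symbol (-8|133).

-1

First reduce: -8 ≡ 125 (mod 133).
Reciprocity: 125 ≡ 1 and 133 ≡ 1 (mod 4), so (125/133) = +(133/125).
Reduce top mod 125: now compute (8/125).
Pull out 2^3: since 125 ≡ 5 (mod 8), (2/125) = -1, so (2/125)^3 = -1.
Reached (1/125) = 1. Collecting the sign flips along the way, the symbol is -1.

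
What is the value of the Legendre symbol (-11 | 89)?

1

First reduce: -11 ≡ 78 (mod 89).
Pull out 2: since 89 ≡ 1 (mod 8), (2/89) = +1.
Reciprocity: 39 ≡ 3 and 89 ≡ 1 (mod 4), so (39/89) = +(89/39).
Reduce top mod 39: now compute (11/39).
Reciprocity: 11 ≡ 3 and 39 ≡ 3 (mod 4), so (11/39) = −(39/11).
Reduce top mod 11: now compute (6/11).
Pull out 2: since 11 ≡ 3 (mod 8), (2/11) = -1.
Reciprocity: 3 ≡ 3 and 11 ≡ 3 (mod 4), so (3/11) = −(11/3).
Reduce top mod 3: now compute (2/3).
Pull out 2: since 3 ≡ 3 (mod 8), (2/3) = -1.
Reached (1/3) = 1. Collecting the sign flips along the way, the symbol is +1.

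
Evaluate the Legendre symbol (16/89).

Pull out 2^4: since 89 ≡ 1 (mod 8), (2/89) = +1, so (2/89)^4 = +1.
Reached (1/89) = 1. Collecting the sign flips along the way, the symbol is +1.

1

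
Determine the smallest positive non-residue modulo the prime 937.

5

(2/937) = +1, so 2 is a residue.
(3/937) = +1, so 3 is a residue.
(4/937) = +1, so 4 is a residue.
(5/937) = −1, so 5 is the smallest positive non-residue mod 937.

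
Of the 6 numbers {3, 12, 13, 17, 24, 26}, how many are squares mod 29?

(3/29) = -1 → non-residue.
(12/29) = -1 → non-residue.
(13/29) = +1 → QR.
(17/29) = -1 → non-residue.
(24/29) = +1 → QR.
(26/29) = -1 → non-residue.
Total quadratic residues among the 6: 2.

2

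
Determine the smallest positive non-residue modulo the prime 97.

(2/97) = +1, so 2 is a residue.
(3/97) = +1, so 3 is a residue.
(4/97) = +1, so 4 is a residue.
(5/97) = −1, so 5 is the smallest positive non-residue mod 97.

5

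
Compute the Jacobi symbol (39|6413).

Reciprocity: 39 ≡ 3 and 6413 ≡ 1 (mod 4), so (39/6413) = +(6413/39).
Reduce top mod 39: now compute (17/39).
Reciprocity: 17 ≡ 1 and 39 ≡ 3 (mod 4), so (17/39) = +(39/17).
Reduce top mod 17: now compute (5/17).
Reciprocity: 5 ≡ 1 and 17 ≡ 1 (mod 4), so (5/17) = +(17/5).
Reduce top mod 5: now compute (2/5).
Pull out 2: since 5 ≡ 5 (mod 8), (2/5) = -1.
Reached (1/5) = 1. Collecting the sign flips along the way, the symbol is -1.

-1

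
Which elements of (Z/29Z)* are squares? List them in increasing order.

Square k = 1,…,14 (k and 29−k give the same square):
1²=1, 2²=4, 3²=9, 4²=16, 5²=25, 6²≡7, 7²≡20, 8²≡6, 9²≡23, 10²≡13, 11²≡5, 12²≡28, 13²≡24, 14²≡22 (mod 29).
So the quadratic residues mod 29 are {1, 4, 5, 6, 7, 9, 13, 16, 20, 22, 23, 24, 25, 28}.

1 4 5 6 7 9 13 16 20 22 23 24 25 28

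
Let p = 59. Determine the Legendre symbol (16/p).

1

Pull out 2^4: since 59 ≡ 3 (mod 8), (2/59) = -1, so (2/59)^4 = +1.
Reached (1/59) = 1. Collecting the sign flips along the way, the symbol is +1.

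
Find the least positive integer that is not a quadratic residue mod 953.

3

(2/953) = +1, so 2 is a residue.
(3/953) = −1, so 3 is the smallest positive non-residue mod 953.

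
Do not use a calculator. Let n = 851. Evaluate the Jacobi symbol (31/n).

Reciprocity: 31 ≡ 3 and 851 ≡ 3 (mod 4), so (31/851) = −(851/31).
Reduce top mod 31: now compute (14/31).
Pull out 2: since 31 ≡ 7 (mod 8), (2/31) = +1.
Reciprocity: 7 ≡ 3 and 31 ≡ 3 (mod 4), so (7/31) = −(31/7).
Reduce top mod 7: now compute (3/7).
Reciprocity: 3 ≡ 3 and 7 ≡ 3 (mod 4), so (3/7) = −(7/3).
Reduce top mod 3: now compute (1/3).
Reached (1/3) = 1. Collecting the sign flips along the way, the symbol is -1.

-1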